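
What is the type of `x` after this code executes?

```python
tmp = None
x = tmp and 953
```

'and' returns first falsy value (None)

NoneType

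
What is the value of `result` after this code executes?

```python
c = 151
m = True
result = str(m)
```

c = 151; m = True; result = 'True'

'True'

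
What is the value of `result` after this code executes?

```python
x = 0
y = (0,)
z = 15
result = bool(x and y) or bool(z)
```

x = 0; y = (0,); z = 15; result = True

True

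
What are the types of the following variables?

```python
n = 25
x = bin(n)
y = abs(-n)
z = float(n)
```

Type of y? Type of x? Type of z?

abs() of int returns int; bin() returns str; float() returns float

int, str, float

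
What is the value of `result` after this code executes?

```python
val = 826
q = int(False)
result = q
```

val = 826; q = 0; result = 0

0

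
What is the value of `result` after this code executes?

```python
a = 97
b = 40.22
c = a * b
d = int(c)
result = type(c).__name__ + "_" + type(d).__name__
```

a is int; b is float; c is float; d is int; result = 'float_int'

'float_int'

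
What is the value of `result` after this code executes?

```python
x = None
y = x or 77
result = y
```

x = None; y = 77; result = 77

77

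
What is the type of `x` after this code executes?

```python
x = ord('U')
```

ord() returns int (code point)

int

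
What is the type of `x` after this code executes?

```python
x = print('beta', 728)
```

print() returns None

NoneType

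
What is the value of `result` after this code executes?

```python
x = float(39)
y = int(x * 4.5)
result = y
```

x = 39.0; y = 175; result = 175

175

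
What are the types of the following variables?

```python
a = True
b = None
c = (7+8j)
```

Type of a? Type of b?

a is assigned the constant True, which has type bool; b is assigned None, whose type is NoneType

bool, NoneType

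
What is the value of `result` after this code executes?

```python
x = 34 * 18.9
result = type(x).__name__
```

x is float; result = 'float'

'float'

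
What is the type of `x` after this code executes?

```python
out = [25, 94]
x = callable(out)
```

callable() returns bool

bool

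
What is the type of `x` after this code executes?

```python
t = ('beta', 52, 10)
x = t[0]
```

Index 0 of tuple is a str literal

str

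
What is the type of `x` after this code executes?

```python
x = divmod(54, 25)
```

divmod() returns tuple of (quotient, remainder)

tuple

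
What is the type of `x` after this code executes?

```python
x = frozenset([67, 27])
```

frozenset() returns frozenset

frozenset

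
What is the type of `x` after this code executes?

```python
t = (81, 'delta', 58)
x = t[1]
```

Index 1 of tuple is a str literal

str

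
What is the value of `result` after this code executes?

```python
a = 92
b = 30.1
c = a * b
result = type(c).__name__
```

a is int; b is float; c is float; result = 'float'

'float'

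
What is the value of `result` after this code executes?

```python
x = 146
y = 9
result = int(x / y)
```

x = 146; y = 9; result = 16

16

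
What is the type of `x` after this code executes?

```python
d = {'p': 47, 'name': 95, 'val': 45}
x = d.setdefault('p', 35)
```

dict.setdefault() returns the (existing or default) value

int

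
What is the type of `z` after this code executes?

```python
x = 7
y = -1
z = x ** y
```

int ** negative = float

float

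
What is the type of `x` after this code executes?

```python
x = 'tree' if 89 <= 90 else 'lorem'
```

Both branches of conditional are str

str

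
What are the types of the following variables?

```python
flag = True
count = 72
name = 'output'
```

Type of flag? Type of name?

flag is assigned the constant True, which has type bool; name is assigned a quoted string literal, so it is a str

bool, str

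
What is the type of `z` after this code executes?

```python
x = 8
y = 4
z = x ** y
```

positive int ** positive int = int

int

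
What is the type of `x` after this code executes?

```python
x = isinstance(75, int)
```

isinstance() returns bool

bool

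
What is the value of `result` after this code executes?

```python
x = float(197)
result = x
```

x = 197.0; result = 197.0

197.0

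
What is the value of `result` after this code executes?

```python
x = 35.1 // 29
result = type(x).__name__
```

x is float; result = 'float'

'float'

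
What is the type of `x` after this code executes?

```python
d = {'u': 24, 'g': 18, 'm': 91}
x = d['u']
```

Accessing dict[str, int] with str key returns int

int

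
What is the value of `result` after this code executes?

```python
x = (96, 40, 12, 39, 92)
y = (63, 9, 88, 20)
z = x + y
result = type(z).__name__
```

x is tuple; y is tuple; z is tuple; result = 'tuple'

'tuple'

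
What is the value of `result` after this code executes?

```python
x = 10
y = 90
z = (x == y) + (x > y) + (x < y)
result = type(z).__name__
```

x is int; y is int; z is int; result = 'int'

'int'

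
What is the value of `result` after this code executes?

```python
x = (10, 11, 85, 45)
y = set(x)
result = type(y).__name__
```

x is tuple; y is set; result = 'set'

'set'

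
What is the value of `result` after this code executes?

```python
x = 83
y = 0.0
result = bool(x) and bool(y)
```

x = 83; y = 0.0; result = False

False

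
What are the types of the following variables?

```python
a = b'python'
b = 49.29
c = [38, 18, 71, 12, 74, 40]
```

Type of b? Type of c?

b is assigned a number with a decimal point, so it is a float; c is assigned a list literal (square brackets)

float, list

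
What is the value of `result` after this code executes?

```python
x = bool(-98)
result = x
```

x = True; result = True

True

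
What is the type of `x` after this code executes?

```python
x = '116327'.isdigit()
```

str.isdigit() returns bool

bool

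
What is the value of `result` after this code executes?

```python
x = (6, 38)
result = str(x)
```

x = (6, 38); result = '(6, 38)'

'(6, 38)'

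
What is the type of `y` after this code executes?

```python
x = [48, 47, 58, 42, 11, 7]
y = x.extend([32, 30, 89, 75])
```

list.extend() returns None

NoneType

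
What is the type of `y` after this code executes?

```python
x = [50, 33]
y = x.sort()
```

list.sort() returns None (mutates in place)

NoneType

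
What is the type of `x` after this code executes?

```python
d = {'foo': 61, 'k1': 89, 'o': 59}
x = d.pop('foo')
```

dict.pop() returns the value

int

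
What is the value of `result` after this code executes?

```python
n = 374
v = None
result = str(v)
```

n = 374; v = None; result = 'None'

'None'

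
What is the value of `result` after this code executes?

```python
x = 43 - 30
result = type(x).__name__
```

x is int; result = 'int'

'int'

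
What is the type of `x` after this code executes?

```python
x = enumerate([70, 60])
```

enumerate() returns an enumerate object

enumerate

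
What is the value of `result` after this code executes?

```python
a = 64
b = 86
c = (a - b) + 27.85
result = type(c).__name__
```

a is int; b is int; c is float; result = 'float'

'float'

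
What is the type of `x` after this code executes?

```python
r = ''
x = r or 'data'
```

'or' returns first truthy value (str)

str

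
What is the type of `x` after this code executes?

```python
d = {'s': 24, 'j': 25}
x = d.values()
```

.values() returns dict_values view

dict_values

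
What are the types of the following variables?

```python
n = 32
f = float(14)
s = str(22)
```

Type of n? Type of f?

n is assigned a bare integer (no decimal point), so it is an int; f is assigned the result of calling float(), which returns a float

int, float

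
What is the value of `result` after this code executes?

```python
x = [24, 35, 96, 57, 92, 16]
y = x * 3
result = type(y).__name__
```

x is list; y is list; result = 'list'

'list'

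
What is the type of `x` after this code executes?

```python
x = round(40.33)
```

round() with no decimal places returns int

int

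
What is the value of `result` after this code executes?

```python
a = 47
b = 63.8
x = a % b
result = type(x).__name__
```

a is int; b is float; x is float; result = 'float'

'float'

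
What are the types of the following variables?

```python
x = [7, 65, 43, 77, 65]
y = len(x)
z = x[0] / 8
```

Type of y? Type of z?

len() returns int; int / int = float

int, float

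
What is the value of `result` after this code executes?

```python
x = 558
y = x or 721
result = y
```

x = 558; y = 558; result = 558

558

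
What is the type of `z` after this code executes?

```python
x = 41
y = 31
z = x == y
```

Equality comparison returns bool

bool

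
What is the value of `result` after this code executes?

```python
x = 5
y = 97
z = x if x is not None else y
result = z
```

x = 5; y = 97; z = 5; result = 5

5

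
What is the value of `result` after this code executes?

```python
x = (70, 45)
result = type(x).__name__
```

x is tuple; result = 'tuple'

'tuple'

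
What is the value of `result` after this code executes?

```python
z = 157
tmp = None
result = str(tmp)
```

z = 157; tmp = None; result = 'None'

'None'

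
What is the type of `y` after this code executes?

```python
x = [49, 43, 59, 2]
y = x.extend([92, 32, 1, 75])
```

list.extend() returns None

NoneType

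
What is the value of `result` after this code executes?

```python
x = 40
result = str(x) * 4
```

x = 40; result = '40404040'

'40404040'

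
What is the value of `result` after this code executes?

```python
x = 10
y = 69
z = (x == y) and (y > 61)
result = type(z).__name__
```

x is int; y is int; z is bool; result = 'bool'

'bool'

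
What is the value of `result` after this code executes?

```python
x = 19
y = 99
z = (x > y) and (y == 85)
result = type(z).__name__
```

x is int; y is int; z is bool; result = 'bool'

'bool'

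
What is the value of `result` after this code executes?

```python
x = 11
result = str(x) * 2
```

x = 11; result = '1111'

'1111'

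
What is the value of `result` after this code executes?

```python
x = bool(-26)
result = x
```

x = True; result = True

True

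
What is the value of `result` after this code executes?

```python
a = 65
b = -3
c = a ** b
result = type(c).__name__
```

a is int; b is int; c is float; result = 'float'

'float'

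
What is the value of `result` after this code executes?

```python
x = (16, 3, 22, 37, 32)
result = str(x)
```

x = (16, 3, 22, 37, 32); result = '(16, 3, 22, 37, 32)'

'(16, 3, 22, 37, 32)'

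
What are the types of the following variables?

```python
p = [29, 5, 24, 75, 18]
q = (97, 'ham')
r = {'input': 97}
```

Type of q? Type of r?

q is assigned a tuple (parenthesized, comma-separated values); r is assigned a dict literal ({key: value})

tuple, dict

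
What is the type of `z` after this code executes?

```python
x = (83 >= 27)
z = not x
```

'not' returns bool

bool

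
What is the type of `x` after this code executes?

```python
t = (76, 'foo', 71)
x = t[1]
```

Index 1 of tuple is a str literal

str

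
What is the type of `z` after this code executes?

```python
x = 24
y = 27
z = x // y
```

int // int = int

int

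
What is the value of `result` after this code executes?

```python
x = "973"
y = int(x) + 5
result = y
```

x = '973'; y = 978; result = 978

978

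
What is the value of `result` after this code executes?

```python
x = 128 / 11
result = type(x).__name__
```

x is float; result = 'float'

'float'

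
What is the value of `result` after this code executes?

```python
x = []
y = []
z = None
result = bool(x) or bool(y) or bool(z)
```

x = []; y = []; z = None; result = False

False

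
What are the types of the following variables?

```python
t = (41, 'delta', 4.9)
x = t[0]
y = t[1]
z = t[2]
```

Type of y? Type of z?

tuple[1] is str; tuple[2] is float

str, float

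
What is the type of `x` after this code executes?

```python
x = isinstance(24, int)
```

isinstance() returns bool

bool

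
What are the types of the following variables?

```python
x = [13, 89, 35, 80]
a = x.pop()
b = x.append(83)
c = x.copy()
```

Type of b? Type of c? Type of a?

append() returns None; copy() returns list; pop() returns element

NoneType, list, int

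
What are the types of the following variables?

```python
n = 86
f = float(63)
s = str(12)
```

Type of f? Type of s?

f is assigned the result of calling float(), which returns a float; s is assigned the result of calling str(), which returns a str

float, str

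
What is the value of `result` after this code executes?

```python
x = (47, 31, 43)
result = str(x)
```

x = (47, 31, 43); result = '(47, 31, 43)'

'(47, 31, 43)'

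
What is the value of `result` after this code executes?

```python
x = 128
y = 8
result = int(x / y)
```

x = 128; y = 8; result = 16

16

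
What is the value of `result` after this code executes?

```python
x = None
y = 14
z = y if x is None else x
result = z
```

x = None; y = 14; z = 14; result = 14

14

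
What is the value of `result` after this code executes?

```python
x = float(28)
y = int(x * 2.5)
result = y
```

x = 28.0; y = 70; result = 70

70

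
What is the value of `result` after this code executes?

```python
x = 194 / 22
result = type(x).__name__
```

x is float; result = 'float'

'float'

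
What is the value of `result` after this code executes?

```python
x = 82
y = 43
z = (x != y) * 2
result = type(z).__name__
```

x is int; y is int; z is int; result = 'int'

'int'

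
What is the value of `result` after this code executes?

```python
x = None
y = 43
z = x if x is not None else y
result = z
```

x = None; y = 43; z = 43; result = 43

43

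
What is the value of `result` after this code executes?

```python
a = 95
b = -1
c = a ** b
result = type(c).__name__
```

a is int; b is int; c is float; result = 'float'

'float'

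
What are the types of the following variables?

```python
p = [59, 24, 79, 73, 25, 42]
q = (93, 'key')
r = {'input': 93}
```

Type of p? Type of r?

p is assigned a list literal (square brackets); r is assigned a dict literal ({key: value})

list, dict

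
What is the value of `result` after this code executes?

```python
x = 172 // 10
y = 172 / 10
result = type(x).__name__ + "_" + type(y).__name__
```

x is int; y is float; result = 'int_float'

'int_float'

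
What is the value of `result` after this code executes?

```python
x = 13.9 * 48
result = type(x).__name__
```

x is float; result = 'float'

'float'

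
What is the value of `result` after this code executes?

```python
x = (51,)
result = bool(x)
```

x = (51,); result = True

True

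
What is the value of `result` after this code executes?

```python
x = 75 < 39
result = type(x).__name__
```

x is bool; result = 'bool'

'bool'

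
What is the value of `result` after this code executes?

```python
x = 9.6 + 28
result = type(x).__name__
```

x is float; result = 'float'

'float'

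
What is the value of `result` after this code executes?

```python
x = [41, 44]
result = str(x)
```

x = [41, 44]; result = '[41, 44]'

'[41, 44]'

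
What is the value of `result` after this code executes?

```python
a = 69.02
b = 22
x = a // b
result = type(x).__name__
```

a is float; b is int; x is float; result = 'float'

'float'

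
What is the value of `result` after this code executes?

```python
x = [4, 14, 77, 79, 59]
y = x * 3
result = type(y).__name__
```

x is list; y is list; result = 'list'

'list'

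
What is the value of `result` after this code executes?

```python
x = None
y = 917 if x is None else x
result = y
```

x = None; y = 917; result = 917

917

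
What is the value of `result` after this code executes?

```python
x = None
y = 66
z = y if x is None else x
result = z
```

x = None; y = 66; z = 66; result = 66

66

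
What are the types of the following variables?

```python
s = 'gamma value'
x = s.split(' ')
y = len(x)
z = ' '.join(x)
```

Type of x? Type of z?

str.split() returns list; str.join() returns str

list, str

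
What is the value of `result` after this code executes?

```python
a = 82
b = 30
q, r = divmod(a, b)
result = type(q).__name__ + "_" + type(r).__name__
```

a is int; b is int; q is int; r is int; result = 'int_int'

'int_int'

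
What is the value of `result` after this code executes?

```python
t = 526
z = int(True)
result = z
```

t = 526; z = 1; result = 1

1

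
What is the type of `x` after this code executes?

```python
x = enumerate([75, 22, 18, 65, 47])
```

enumerate() returns an enumerate object

enumerate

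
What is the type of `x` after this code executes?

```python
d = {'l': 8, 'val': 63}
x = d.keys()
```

.keys() returns dict_keys view

dict_keys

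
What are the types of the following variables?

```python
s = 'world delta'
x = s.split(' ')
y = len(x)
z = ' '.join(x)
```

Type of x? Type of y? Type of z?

str.split() returns list; len() returns int; str.join() returns str

list, int, str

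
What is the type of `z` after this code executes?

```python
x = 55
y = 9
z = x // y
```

int // int = int

int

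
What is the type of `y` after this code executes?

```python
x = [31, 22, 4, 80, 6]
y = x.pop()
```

list.pop() returns the popped element

int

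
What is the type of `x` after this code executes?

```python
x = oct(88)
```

oct() returns str representation

str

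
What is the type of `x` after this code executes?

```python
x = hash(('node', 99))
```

hash() returns int

int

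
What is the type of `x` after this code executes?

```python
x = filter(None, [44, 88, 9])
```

filter() returns a filter object

filter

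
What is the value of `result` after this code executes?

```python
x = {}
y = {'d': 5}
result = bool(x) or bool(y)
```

x = {}; y = {'d': 5}; result = True

True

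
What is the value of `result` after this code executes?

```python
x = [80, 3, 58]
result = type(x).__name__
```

x is list; result = 'list'

'list'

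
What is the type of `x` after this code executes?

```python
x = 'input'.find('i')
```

str.find() returns int index

int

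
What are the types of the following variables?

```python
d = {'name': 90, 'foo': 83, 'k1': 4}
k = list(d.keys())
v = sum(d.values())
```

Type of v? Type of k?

sum of ints is int; list() converts to list

int, list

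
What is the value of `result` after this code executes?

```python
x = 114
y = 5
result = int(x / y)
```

x = 114; y = 5; result = 22

22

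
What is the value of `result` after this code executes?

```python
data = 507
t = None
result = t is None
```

data = 507; t = None; result = True

True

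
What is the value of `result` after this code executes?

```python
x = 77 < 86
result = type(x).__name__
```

x is bool; result = 'bool'

'bool'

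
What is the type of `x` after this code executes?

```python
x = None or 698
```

'or' with None returns the other truthy value

int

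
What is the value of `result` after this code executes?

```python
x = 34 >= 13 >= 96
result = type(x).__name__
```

x is bool; result = 'bool'

'bool'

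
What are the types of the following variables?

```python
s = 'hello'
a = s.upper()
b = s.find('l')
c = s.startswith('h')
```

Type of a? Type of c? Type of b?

upper() returns str; startswith() returns bool; find() returns int

str, bool, int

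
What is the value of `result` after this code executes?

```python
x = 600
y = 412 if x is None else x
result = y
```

x = 600; y = 600; result = 600

600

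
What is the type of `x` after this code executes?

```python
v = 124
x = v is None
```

'is' comparison returns bool

bool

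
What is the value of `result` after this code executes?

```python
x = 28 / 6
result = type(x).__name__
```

x is float; result = 'float'

'float'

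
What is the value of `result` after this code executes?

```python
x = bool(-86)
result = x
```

x = True; result = True

True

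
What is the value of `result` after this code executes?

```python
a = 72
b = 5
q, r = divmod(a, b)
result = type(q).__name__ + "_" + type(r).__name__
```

a is int; b is int; q is int; r is int; result = 'int_int'

'int_int'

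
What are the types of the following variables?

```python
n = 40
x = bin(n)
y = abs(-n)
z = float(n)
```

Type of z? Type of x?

float() returns float; bin() returns str

float, str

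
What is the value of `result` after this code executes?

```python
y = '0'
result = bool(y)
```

y = '0'; result = True

True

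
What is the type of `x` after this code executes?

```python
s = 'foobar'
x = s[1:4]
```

Slicing a str returns str

str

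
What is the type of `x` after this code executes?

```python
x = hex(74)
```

hex() returns str representation

str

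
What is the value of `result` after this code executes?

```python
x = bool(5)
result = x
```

x = True; result = True

True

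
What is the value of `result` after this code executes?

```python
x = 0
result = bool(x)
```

x = 0; result = False

False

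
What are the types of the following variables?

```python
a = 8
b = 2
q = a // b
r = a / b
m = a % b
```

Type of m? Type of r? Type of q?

% of ints returns int; / returns float; // returns int

int, float, int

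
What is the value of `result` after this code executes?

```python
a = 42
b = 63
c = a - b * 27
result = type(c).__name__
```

a is int; b is int; c is int; result = 'int'

'int'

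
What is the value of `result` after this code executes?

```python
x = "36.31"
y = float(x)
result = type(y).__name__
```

x is str; y is float; result = 'float'

'float'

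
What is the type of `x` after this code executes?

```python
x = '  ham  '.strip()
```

str.strip() returns str

str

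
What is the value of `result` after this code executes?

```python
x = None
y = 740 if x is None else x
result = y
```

x = None; y = 740; result = 740

740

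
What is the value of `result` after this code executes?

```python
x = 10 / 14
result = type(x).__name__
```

x is float; result = 'float'

'float'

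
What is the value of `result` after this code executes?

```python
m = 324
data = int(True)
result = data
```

m = 324; data = 1; result = 1

1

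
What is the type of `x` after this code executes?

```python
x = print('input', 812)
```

print() returns None

NoneType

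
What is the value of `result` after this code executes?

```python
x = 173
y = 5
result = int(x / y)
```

x = 173; y = 5; result = 34

34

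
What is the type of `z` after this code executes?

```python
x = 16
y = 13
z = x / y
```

int / int = float

float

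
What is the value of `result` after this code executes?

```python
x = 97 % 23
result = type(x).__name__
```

x is int; result = 'int'

'int'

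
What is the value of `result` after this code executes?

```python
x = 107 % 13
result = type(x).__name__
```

x is int; result = 'int'

'int'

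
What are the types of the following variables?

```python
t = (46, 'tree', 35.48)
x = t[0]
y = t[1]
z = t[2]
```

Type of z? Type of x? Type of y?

tuple[2] is float; tuple[0] is int; tuple[1] is str

float, int, str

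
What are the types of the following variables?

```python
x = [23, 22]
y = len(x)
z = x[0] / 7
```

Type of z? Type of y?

int / int = float; len() returns int

float, int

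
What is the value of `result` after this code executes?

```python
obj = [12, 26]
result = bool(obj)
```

obj = [12, 26]; result = True

True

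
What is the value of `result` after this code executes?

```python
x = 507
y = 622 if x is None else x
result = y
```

x = 507; y = 507; result = 507

507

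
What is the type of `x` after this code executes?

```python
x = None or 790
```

'or' with None returns the other truthy value

int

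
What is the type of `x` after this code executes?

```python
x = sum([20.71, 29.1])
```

sum() of floats returns float

float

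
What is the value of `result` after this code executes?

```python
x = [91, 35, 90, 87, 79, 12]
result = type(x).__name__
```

x is list; result = 'list'

'list'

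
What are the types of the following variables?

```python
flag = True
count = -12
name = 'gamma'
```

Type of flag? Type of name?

flag is assigned the constant True, which has type bool; name is assigned a quoted string literal, so it is a str

bool, str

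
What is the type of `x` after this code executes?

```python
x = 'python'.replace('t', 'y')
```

str.replace() returns str

str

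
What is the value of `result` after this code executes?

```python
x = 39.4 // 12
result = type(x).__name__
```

x is float; result = 'float'

'float'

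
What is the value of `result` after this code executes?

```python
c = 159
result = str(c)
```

c = 159; result = '159'

'159'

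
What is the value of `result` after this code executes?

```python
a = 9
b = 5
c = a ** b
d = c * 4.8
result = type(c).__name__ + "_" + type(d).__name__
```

a is int; b is int; c is int; d is float; result = 'int_float'

'int_float'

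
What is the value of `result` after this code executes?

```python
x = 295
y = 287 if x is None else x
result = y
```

x = 295; y = 295; result = 295

295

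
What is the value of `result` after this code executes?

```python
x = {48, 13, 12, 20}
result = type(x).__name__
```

x is set; result = 'set'

'set'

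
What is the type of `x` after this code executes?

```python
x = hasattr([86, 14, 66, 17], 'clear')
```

hasattr() returns bool

bool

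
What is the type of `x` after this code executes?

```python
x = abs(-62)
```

abs() of int returns int

int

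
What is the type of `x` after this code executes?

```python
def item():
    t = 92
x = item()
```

Function without return returns None

NoneType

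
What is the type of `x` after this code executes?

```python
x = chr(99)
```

chr() returns str (single char)

str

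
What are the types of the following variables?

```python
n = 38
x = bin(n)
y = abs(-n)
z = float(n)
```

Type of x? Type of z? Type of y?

bin() returns str; float() returns float; abs() of int returns int

str, float, int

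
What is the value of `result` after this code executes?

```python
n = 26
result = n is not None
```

n = 26; result = True

True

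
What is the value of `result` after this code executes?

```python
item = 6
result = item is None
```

item = 6; result = False

False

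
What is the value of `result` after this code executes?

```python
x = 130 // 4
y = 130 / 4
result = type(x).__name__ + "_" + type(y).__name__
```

x is int; y is float; result = 'int_float'

'int_float'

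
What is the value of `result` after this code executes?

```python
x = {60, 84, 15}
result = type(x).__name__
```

x is set; result = 'set'

'set'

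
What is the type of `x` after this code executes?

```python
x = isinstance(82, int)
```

isinstance() returns bool

bool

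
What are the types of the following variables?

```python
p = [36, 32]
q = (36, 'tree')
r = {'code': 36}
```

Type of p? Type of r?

p is assigned a list literal (square brackets); r is assigned a dict literal ({key: value})

list, dict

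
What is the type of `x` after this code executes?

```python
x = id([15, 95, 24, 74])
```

id() returns int

int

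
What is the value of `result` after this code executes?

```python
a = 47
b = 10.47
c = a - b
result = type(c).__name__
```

a is int; b is float; c is float; result = 'float'

'float'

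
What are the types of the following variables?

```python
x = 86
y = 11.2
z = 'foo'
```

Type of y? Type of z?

y is assigned a number with a decimal point, so it is a float; z is assigned a quoted string literal, so it is a str

float, str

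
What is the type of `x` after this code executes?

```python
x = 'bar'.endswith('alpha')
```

str.endswith() returns bool

bool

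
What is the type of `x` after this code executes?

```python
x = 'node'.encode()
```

str.encode() returns bytes

bytes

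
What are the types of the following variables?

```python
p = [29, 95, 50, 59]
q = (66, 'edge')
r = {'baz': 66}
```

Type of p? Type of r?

p is assigned a list literal (square brackets); r is assigned a dict literal ({key: value})

list, dict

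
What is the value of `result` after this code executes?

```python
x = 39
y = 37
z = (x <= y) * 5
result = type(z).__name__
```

x is int; y is int; z is int; result = 'int'

'int'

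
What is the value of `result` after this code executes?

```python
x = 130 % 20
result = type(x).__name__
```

x is int; result = 'int'

'int'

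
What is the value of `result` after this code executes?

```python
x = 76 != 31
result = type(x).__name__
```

x is bool; result = 'bool'

'bool'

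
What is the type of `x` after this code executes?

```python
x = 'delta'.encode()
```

str.encode() returns bytes

bytes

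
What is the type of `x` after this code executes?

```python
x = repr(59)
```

repr() returns str

str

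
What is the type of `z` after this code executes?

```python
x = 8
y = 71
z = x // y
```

int // int = int

int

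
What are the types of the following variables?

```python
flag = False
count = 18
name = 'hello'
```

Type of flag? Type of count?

flag is assigned the constant False, which has type bool; count is assigned a bare integer (no decimal point), so it is an int

bool, int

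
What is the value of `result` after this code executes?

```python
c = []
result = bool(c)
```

c = []; result = False

False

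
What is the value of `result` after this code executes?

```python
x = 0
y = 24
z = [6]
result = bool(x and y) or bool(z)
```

x = 0; y = 24; z = [6]; result = True

True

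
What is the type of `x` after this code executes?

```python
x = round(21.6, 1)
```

round() with decimal places returns float

float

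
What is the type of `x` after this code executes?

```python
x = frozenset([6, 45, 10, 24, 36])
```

frozenset() returns frozenset

frozenset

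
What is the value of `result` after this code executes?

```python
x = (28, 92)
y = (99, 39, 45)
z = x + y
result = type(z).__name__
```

x is tuple; y is tuple; z is tuple; result = 'tuple'

'tuple'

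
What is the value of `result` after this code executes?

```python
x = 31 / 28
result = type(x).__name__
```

x is float; result = 'float'

'float'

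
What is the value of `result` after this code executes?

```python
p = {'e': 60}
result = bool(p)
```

p = {'e': 60}; result = True

True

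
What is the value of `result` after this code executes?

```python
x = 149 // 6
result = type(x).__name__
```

x is int; result = 'int'

'int'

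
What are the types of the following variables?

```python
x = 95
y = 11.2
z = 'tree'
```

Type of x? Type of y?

x is assigned a bare integer (no decimal point), so it is an int; y is assigned a number with a decimal point, so it is a float

int, float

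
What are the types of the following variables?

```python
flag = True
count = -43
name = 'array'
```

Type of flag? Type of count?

flag is assigned the constant True, which has type bool; count is assigned a bare integer (no decimal point), so it is an int

bool, int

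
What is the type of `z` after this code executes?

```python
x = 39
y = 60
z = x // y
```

int // int = int

int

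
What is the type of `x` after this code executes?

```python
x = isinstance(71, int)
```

isinstance() returns bool

bool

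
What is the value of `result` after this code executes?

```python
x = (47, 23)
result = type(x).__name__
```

x is tuple; result = 'tuple'

'tuple'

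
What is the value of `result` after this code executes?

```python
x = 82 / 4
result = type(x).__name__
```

x is float; result = 'float'

'float'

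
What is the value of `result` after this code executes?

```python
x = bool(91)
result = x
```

x = True; result = True

True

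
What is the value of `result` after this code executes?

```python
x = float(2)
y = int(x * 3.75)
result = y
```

x = 2.0; y = 7; result = 7

7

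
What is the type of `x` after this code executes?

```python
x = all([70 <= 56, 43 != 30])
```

all() returns bool

bool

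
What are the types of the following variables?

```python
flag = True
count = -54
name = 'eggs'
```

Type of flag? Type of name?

flag is assigned the constant True, which has type bool; name is assigned a quoted string literal, so it is a str

bool, str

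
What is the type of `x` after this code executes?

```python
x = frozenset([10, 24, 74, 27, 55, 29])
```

frozenset() returns frozenset

frozenset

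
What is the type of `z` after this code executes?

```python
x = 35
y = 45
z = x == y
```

Equality comparison returns bool

bool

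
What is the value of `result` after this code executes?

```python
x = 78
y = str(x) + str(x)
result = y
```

x = 78; y = '7878'; result = '7878'

'7878'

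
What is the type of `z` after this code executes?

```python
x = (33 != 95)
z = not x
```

'not' returns bool

bool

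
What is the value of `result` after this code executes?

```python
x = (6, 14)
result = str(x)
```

x = (6, 14); result = '(6, 14)'

'(6, 14)'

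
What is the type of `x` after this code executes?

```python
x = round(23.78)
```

round() with no decimal places returns int

int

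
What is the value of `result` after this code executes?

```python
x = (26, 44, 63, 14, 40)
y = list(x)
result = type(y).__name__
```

x is tuple; y is list; result = 'list'

'list'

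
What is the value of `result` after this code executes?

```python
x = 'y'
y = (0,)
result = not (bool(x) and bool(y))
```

x = 'y'; y = (0,); result = False

False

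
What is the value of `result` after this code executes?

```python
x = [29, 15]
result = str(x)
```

x = [29, 15]; result = '[29, 15]'

'[29, 15]'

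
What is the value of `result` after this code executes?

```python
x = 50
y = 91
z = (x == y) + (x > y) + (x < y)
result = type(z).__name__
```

x is int; y is int; z is int; result = 'int'

'int'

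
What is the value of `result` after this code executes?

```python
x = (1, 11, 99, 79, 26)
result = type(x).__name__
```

x is tuple; result = 'tuple'

'tuple'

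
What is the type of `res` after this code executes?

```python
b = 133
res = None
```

None has type NoneType

NoneType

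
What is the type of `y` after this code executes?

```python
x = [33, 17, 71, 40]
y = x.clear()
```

list.clear() returns None

NoneType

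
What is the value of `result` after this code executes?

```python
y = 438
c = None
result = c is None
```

y = 438; c = None; result = True

True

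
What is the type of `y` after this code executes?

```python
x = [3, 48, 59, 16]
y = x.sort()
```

list.sort() returns None (mutates in place)

NoneType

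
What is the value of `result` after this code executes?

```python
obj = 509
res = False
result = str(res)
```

obj = 509; res = False; result = 'False'

'False'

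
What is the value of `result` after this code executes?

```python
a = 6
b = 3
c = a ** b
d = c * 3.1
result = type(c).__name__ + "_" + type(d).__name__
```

a is int; b is int; c is int; d is float; result = 'int_float'

'int_float'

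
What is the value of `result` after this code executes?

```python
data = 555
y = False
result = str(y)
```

data = 555; y = False; result = 'False'

'False'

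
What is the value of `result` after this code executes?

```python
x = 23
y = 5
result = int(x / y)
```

x = 23; y = 5; result = 4

4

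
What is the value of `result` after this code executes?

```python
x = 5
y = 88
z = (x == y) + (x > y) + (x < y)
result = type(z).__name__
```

x is int; y is int; z is int; result = 'int'

'int'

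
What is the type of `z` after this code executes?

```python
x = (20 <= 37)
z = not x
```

'not' returns bool

bool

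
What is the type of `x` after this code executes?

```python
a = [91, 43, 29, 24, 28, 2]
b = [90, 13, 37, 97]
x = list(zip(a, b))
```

list(zip()) returns a list of tuples

list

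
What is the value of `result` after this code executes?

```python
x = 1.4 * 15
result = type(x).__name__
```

x is float; result = 'float'

'float'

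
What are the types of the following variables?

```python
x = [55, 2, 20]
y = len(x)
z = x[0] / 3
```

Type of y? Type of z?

len() returns int; int / int = float

int, float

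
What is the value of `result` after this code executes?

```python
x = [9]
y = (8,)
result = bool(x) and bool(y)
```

x = [9]; y = (8,); result = True

True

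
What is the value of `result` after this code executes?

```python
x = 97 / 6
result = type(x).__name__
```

x is float; result = 'float'

'float'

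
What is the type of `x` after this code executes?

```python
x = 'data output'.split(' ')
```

str.split() returns list

list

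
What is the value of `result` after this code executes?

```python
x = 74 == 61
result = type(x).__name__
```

x is bool; result = 'bool'

'bool'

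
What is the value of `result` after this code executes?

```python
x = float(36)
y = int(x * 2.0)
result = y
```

x = 36.0; y = 72; result = 72

72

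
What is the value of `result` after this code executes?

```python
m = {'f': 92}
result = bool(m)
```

m = {'f': 92}; result = True

True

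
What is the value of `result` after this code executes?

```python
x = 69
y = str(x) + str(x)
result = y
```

x = 69; y = '6969'; result = '6969'

'6969'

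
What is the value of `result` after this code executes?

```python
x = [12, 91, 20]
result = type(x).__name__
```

x is list; result = 'list'

'list'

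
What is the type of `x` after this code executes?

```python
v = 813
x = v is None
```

'is' comparison returns bool

bool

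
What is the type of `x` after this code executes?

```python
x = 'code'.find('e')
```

str.find() returns int index

int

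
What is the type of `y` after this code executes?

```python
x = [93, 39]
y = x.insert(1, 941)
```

list.insert() returns None

NoneType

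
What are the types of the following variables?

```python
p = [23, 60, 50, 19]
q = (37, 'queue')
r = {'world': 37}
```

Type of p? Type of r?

p is assigned a list literal (square brackets); r is assigned a dict literal ({key: value})

list, dict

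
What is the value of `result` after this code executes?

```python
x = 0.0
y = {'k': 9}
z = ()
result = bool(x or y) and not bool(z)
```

x = 0.0; y = {'k': 9}; z = (); result = True

True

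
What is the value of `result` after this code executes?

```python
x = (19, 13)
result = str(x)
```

x = (19, 13); result = '(19, 13)'

'(19, 13)'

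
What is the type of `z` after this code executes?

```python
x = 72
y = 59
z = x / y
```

int / int = float

float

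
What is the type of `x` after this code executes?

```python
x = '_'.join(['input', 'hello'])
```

str.join() returns str

str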